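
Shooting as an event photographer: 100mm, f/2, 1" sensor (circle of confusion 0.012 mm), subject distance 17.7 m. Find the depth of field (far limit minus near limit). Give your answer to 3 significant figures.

1.50 m

Hyperfocal distance H = f²/(N·c) + f = 100²/(2 × 0.012) + 100 = 10000/0.024 + 100 ≈ 416766.7 mm ≈ 416.8 m.
Near limit Dn = s·(H − f)/(H + s − 2f) = 17700 × (416766.7 − 100) / (416766.7 + 17700 − 2 × 100) = 17700 × 416666.7 / 434266.7 ≈ 16982.7 mm.
Far limit Df = s·(H − f)/(H − s) = 17700 × (416766.7 − 100) / (416766.7 − 17700) = 17700 × 416666.7 / 399066.7 ≈ 18480.6 mm.
Depth of field = Df − Dn = 18480.6 − 16982.7 ≈ 1497.9 mm ≈ 1.50 m.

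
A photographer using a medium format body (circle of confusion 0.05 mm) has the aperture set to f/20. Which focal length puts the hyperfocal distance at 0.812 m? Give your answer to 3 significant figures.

28.0 mm

From H = f²/(N·c) + f, with f ≪ H: f ≈ √(H·N·c) = √(812 × 20 × 0.05) = √812.00 ≈ 28.50 mm.
Exact: f² + N·c·f − N·c·H = 0 ⇒ f = (−N·c + √((N·c)² + 4·N·c·H))/2 = (−1 + √3249.0)/2 ≈ 28.000 mm ≈ 28.0 mm.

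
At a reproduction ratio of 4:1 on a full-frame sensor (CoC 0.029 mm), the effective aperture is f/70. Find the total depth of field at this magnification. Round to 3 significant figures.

At magnification m, DoF ≈ 2·N_eff·c/m² = 2 × 70 × 0.029 / 4² = 4.06 / 16 ≈ 0.254 mm.

0.254 mm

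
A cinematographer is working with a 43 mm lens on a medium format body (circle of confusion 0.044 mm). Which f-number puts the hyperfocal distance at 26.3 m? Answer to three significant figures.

f/1.60

Rearrange H = f²/(N·c) + f for N: N = f² / ((H − f)·c).
N = 43² / ((26300 − 43) × 0.044) = 1849 / 1155 ≈ 1.60.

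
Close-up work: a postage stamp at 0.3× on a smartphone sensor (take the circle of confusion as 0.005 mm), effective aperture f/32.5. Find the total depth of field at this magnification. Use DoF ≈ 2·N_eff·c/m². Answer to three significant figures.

3.61 mm

At magnification m, DoF ≈ 2·N_eff·c/m² = 2 × 32.5 × 0.005 / 0.3² = 0.325 / 0.09 ≈ 3.61 mm.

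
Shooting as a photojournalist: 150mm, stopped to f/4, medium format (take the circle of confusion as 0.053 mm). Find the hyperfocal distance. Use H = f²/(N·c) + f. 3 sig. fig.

Hyperfocal distance H = f²/(N·c) + f = 150²/(4 × 0.053) + 150 = 22500/0.212 + 150 ≈ 106282.1 mm ≈ 106 m.

106 m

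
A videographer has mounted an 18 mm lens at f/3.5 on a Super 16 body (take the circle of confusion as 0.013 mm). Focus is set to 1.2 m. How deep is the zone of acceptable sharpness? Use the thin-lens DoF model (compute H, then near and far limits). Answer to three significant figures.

Hyperfocal distance H = f²/(N·c) + f = 18²/(3.5 × 0.013) + 18 = 324/0.0455 + 18 ≈ 7138.9 mm ≈ 7.139 m.
Near limit Dn = s·(H − f)/(H + s − 2f) = 1200 × (7138.9 − 18) / (7138.9 + 1200 − 2 × 18) = 1200 × 7120.9 / 8302.9 ≈ 1029.17 mm.
Far limit Df = s·(H − f)/(H − s) = 1200 × (7138.9 − 18) / (7138.9 − 1200) = 1200 × 7120.9 / 5938.9 ≈ 1438.83 mm.
Depth of field = Df − Dn = 1438.83 − 1029.17 ≈ 409.66 mm.

410 mm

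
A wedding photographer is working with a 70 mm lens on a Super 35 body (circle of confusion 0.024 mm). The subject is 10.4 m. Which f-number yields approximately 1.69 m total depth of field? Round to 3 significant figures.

f/1.60

Write h = H − f = f²/(N·c). The thin-lens limits are Dn = s·h/(h + (s−f)) and Df = s·h/(h − (s−f)), so DoF = Df − Dn = 2·s·(s−f)·h / (h² − (s−f)²).
That is a quadratic in h: DoF·h² − 2·s·(s−f)·h − DoF·(s−f)² = 0 ⇒ h = (s−f)·(s + √(s² + DoF²)) / DoF = 10330 × (10400 + √(10400² + 1690²)) / 1690 = 10330 × (10400 + 10536.4) / 1690 ≈ 127972 mm.
Then N = f²/(c·h) = 70² / (0.024 × 127972) = 4900 / 3071.3 ≈ 1.60.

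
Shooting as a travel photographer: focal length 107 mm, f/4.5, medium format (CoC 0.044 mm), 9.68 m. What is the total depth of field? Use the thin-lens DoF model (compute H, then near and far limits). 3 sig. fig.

Hyperfocal distance H = f²/(N·c) + f = 107²/(4.5 × 0.044) + 107 = 11449/0.198 + 107 ≈ 57930.2 mm ≈ 57.93 m.
Near limit Dn = s·(H − f)/(H + s − 2f) = 9680 × (57930.2 − 107) / (57930.2 + 9680 − 2 × 107) = 9680 × 57823.2 / 67396.2 ≈ 8305.0 mm.
Far limit Df = s·(H − f)/(H − s) = 9680 × (57930.2 − 107) / (57930.2 − 9680) = 9680 × 57823.2 / 48250.2 ≈ 11600.5 mm.
Depth of field = Df − Dn = 11600.5 − 8305.0 ≈ 3295.5 mm ≈ 3.30 m.

3.30 m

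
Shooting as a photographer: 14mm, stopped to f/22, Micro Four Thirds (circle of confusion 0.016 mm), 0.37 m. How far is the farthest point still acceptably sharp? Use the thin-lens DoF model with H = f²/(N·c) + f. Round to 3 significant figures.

Hyperfocal distance H = f²/(N·c) + f = 14²/(22 × 0.016) + 14 = 196/0.352 + 14 ≈ 570.8 mm ≈ 0.571 m.
Far limit Df = s·(H − f)/(H − s) = 370 × (570.8 − 14) / (570.8 − 370) = 370 × 556.8 / 200.8 ≈ 1025.9 mm ≈ 1.03 m.

1.03 m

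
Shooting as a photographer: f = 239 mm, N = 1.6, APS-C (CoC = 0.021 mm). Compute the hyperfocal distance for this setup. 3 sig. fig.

1700 m

Hyperfocal distance H = f²/(N·c) + f = 239²/(1.6 × 0.021) + 239 = 57121/0.0336 + 239 ≈ 1700268.8 mm ≈ 1700 m.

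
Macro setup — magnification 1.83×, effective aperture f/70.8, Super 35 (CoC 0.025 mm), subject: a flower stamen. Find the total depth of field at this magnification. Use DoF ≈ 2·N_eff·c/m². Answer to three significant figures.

1.06 mm

At magnification m, DoF ≈ 2·N_eff·c/m² = 2 × 70.8 × 0.025 / 1.83² = 3.54 / 3.349 ≈ 1.06 mm.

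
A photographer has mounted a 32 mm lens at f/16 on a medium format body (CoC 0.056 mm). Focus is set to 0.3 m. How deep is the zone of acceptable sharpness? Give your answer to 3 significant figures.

149 mm

Hyperfocal distance H = f²/(N·c) + f = 32²/(16 × 0.056) + 32 = 1024/0.896 + 32 ≈ 1174.9 mm ≈ 1.175 m.
Near limit Dn = s·(H − f)/(H + s − 2f) = 300 × (1174.9 − 32) / (1174.9 + 300 − 2 × 32) = 300 × 1142.9 / 1410.9 ≈ 243.01 mm.
Far limit Df = s·(H − f)/(H − s) = 300 × (1174.9 − 32) / (1174.9 − 300) = 300 × 1142.9 / 874.9 ≈ 391.90 mm.
Depth of field = Df − Dn = 391.90 − 243.01 ≈ 148.89 mm.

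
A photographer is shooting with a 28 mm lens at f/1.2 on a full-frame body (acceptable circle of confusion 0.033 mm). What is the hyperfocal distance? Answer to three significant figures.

19.8 m

Hyperfocal distance H = f²/(N·c) + f = 28²/(1.2 × 0.033) + 28 = 784/0.0396 + 28 ≈ 19826.0 mm ≈ 19.8 m.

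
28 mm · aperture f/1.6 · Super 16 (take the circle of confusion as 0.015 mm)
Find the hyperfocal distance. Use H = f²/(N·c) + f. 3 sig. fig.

32.7 m

Hyperfocal distance H = f²/(N·c) + f = 28²/(1.6 × 0.015) + 28 = 784/0.024 + 28 ≈ 32694.7 mm ≈ 32.7 m.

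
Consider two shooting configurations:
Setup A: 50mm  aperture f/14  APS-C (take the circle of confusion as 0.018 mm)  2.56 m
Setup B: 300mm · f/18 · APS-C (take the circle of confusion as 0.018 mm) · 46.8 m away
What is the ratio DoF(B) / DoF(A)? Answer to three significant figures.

11.6

Setup A: H = 50²/(14×0.018) + 50 ≈ 9970.6 mm; DoF = Df − Dn = 3427.1 − 2043.1 ≈ 1384.0 mm.
Setup B: H = 300²/(18×0.018) + 300 ≈ 278077.8 mm; DoF = Df − Dn = 56209 − 40089 ≈ 16120 mm.
Ratio = 16120 / 1384.0 ≈ 11.6.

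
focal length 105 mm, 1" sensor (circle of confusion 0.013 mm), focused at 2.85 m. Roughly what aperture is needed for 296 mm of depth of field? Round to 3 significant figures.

f/16

Write h = H − f = f²/(N·c). The thin-lens limits are Dn = s·h/(h + (s−f)) and Df = s·h/(h − (s−f)), so DoF = Df − Dn = 2·s·(s−f)·h / (h² − (s−f)²).
That is a quadratic in h: DoF·h² − 2·s·(s−f)·h − DoF·(s−f)² = 0 ⇒ h = (s−f)·(s + √(s² + DoF²)) / DoF = 2745 × (2850 + √(2850² + 296²)) / 296 = 2745 × (2850 + 2865.33) / 296 ≈ 53002 mm.
Then N = f²/(c·h) = 105² / (0.013 × 53002) = 11025 / 689.03 ≈ 16.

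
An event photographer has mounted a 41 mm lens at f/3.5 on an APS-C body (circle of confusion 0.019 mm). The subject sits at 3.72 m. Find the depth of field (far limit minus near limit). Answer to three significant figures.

1.11 m

Hyperfocal distance H = f²/(N·c) + f = 41²/(3.5 × 0.019) + 41 = 1681/0.0665 + 41 ≈ 25319.2 mm ≈ 25.32 m.
Near limit Dn = s·(H − f)/(H + s − 2f) = 3720 × (25319.2 − 41) / (25319.2 + 3720 − 2 × 41) = 3720 × 25278.2 / 28957.2 ≈ 3247.4 mm.
Far limit Df = s·(H − f)/(H − s) = 3720 × (25319.2 − 41) / (25319.2 − 3720) = 3720 × 25278.2 / 21599.2 ≈ 4353.6 mm.
Depth of field = Df − Dn = 4353.6 − 3247.4 ≈ 1106.2 mm ≈ 1.11 m.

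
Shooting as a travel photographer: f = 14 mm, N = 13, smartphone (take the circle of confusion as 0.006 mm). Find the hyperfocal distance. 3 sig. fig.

Hyperfocal distance H = f²/(N·c) + f = 14²/(13 × 0.006) + 14 = 196/0.078 + 14 ≈ 2526.8 mm ≈ 2.53 m.

2.53 m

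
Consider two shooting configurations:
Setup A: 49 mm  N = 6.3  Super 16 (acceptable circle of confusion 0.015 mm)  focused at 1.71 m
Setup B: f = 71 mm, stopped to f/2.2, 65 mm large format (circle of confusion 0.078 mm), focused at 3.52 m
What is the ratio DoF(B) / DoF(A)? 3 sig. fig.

3.73

Setup A: H = 49²/(6.3×0.015) + 49 ≈ 25456.4 mm; DoF = Df − Dn = 1829.61 − 1605.07 ≈ 224.54 mm.
Setup B: H = 71²/(2.2×0.078) + 71 ≈ 29447.5 mm; DoF = Df − Dn = 3988.25 − 3150.15 ≈ 838.10 mm.
Ratio = 838.10 / 224.54 ≈ 3.73.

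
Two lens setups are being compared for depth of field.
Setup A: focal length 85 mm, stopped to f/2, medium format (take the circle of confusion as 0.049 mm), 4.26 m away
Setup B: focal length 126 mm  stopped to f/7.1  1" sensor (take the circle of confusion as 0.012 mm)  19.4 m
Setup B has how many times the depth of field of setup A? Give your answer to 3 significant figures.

Setup A: H = 85²/(2×0.049) + 85 ≈ 73809.5 mm; DoF = Df − Dn = 4515.72 − 4031.69 ≈ 484.03 mm.
Setup B: H = 126²/(7.1×0.012) + 126 ≈ 186464.0 mm; DoF = Df − Dn = 21638.2 − 17581.5 ≈ 4056.7 mm.
Ratio = 4056.7 / 484.03 ≈ 8.38.

8.38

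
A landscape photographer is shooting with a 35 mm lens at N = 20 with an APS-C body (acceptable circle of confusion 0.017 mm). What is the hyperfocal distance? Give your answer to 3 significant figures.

3.64 m

Hyperfocal distance H = f²/(N·c) + f = 35²/(20 × 0.017) + 35 = 1225/0.34 + 35 ≈ 3637.9 mm ≈ 3.64 m.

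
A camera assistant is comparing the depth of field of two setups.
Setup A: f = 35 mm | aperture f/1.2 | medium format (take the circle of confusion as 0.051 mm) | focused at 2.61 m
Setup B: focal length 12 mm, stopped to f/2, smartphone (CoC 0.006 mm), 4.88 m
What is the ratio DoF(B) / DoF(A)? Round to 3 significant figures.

6.94

Setup A: H = 35²/(1.2×0.051) + 35 ≈ 20051.3 mm; DoF = Df − Dn = 2995.33 − 2312.51 ≈ 682.82 mm.
Setup B: H = 12²/(2×0.006) + 12 ≈ 12012.0 mm; DoF = Df − Dn = 8210.9 − 3471.7 ≈ 4739.2 mm.
Ratio = 4739.2 / 682.82 ≈ 6.94.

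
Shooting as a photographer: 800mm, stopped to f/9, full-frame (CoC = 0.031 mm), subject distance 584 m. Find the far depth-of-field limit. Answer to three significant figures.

783 m

Hyperfocal distance H = f²/(N·c) + f = 800²/(9 × 0.031) + 800 = 640000/0.279 + 800 ≈ 2294706.8 mm ≈ 2295 m.
Far limit Df = s·(H − f)/(H − s) = 584000 × (2294706.8 − 800) / (2294706.8 − 584000) = 584000 × 2293906.8 / 1710706.8 ≈ 783092 mm ≈ 783 m.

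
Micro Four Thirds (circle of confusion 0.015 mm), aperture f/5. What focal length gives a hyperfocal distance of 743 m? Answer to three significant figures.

236 mm

From H = f²/(N·c) + f, with f ≪ H: f ≈ √(H·N·c) = √(743000 × 5 × 0.015) = √55725 ≈ 236.1 mm.
The +f correction barely moves this — solving exactly, f² + N·c·f − N·c·H = 0 ⇒ f = (−N·c + √((N·c)² + 4·N·c·H))/2 = (−0.075 + √222900)/2 ≈ 236.02 mm, so f ≈ 236 mm.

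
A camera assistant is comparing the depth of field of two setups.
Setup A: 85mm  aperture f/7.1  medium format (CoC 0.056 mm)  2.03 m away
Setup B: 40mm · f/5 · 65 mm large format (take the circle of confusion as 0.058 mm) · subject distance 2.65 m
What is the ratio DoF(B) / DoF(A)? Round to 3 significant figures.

Setup A: H = 85²/(7.1×0.056) + 85 ≈ 18256.5 mm; DoF = Df − Dn = 2273.33 − 1833.73 ≈ 439.60 mm.
Setup B: H = 40²/(5×0.058) + 40 ≈ 5557.2 mm; DoF = Df − Dn = 5029.1 − 1799.0 ≈ 3230.1 mm.
Ratio = 3230.1 / 439.60 ≈ 7.35.

7.35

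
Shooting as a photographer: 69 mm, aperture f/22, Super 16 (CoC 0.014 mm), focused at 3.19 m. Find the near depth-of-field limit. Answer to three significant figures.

2.65 m

Hyperfocal distance H = f²/(N·c) + f = 69²/(22 × 0.014) + 69 = 4761/0.308 + 69 ≈ 15526.8 mm ≈ 15.53 m.
Near limit Dn = s·(H − f)/(H + s − 2f) = 3190 × (15526.8 − 69) / (15526.8 + 3190 − 2 × 69) = 3190 × 15457.8 / 18578.8 ≈ 2654.1 mm ≈ 2.65 m.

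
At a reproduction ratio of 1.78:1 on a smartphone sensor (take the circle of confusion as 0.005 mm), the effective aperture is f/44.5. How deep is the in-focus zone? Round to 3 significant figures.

At magnification m, DoF ≈ 2·N_eff·c/m² = 2 × 44.5 × 0.005 / 1.78² = 0.445 / 3.168 ≈ 0.14 mm.

0.140 mm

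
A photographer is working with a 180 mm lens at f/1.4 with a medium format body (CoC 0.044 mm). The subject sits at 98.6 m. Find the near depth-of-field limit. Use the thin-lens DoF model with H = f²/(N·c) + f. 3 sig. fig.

Hyperfocal distance H = f²/(N·c) + f = 180²/(1.4 × 0.044) + 180 = 32400/0.0616 + 180 ≈ 526154.0 mm ≈ 526.2 m.
Near limit Dn = s·(H − f)/(H + s − 2f) = 98600 × (526154.0 − 180) / (526154.0 + 98600 − 2 × 180) = 98600 × 525974.0 / 624394.0 ≈ 83058 mm ≈ 83.1 m.

83.1 m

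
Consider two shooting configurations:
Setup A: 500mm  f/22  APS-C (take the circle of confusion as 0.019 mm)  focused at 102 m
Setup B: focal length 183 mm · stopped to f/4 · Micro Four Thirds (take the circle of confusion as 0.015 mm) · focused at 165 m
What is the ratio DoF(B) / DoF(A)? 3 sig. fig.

Setup A: H = 500²/(22×0.019) + 500 ≈ 598586.1 mm; DoF = Df − Dn = 122848 − 87201 ≈ 35647 mm.
Setup B: H = 183²/(4×0.015) + 183 ≈ 558333.0 mm; DoF = Df − Dn = 234139 − 127384 ≈ 106755 mm.
Ratio = 106755 / 35647 ≈ 2.99.

2.99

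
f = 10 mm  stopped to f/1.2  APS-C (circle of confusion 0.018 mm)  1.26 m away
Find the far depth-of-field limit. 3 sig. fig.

1.73 m

Hyperfocal distance H = f²/(N·c) + f = 10²/(1.2 × 0.018) + 10 = 100/0.0216 + 10 ≈ 4639.6 mm ≈ 4.640 m.
Far limit Df = s·(H − f)/(H − s) = 1260 × (4639.6 − 10) / (4639.6 − 1260) = 1260 × 4629.6 / 3379.6 ≈ 1726.0 mm ≈ 1.73 m.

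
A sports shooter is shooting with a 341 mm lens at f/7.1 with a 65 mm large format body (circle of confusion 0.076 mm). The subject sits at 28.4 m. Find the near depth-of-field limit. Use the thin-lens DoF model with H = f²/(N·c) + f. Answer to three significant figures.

Hyperfocal distance H = f²/(N·c) + f = 341²/(7.1 × 0.076) + 341 = 116281/0.5396 + 341 ≈ 215835.8 mm ≈ 215.8 m.
Near limit Dn = s·(H − f)/(H + s − 2f) = 28400 × (215835.8 − 341) / (215835.8 + 28400 − 2 × 341) = 28400 × 215494.8 / 243553.8 ≈ 25128 mm ≈ 25.1 m.

25.1 m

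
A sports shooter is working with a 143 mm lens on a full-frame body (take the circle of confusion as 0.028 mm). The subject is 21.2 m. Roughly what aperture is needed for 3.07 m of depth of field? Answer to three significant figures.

f/2.50

Write h = H − f = f²/(N·c). The thin-lens limits are Dn = s·h/(h + (s−f)) and Df = s·h/(h − (s−f)), so DoF = Df − Dn = 2·s·(s−f)·h / (h² − (s−f)²).
That is a quadratic in h: DoF·h² − 2·s·(s−f)·h − DoF·(s−f)² = 0 ⇒ h = (s−f)·(s + √(s² + DoF²)) / DoF = 21057 × (21200 + √(21200² + 3070²)) / 3070 = 21057 × (21200 + 21421.1) / 3070 ≈ 292337 mm.
Then N = f²/(c·h) = 143² / (0.028 × 292337) = 20449 / 8185.4 ≈ 2.50.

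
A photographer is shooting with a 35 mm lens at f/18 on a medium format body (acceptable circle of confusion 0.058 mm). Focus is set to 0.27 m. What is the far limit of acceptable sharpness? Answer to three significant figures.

Hyperfocal distance H = f²/(N·c) + f = 35²/(18 × 0.058) + 35 = 1225/1.044 + 35 ≈ 1208.4 mm ≈ 1.208 m.
Far limit Df = s·(H − f)/(H − s) = 270 × (1208.4 − 35) / (1208.4 − 270) = 270 × 1173.4 / 938.4 ≈ 337.62 mm.

338 mm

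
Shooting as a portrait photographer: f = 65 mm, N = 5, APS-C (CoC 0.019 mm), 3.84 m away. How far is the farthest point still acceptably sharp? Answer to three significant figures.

Hyperfocal distance H = f²/(N·c) + f = 65²/(5 × 0.019) + 65 = 4225/0.095 + 65 ≈ 44538.7 mm ≈ 44.54 m.
Far limit Df = s·(H − f)/(H − s) = 3840 × (44538.7 − 65) / (44538.7 − 3840) = 3840 × 44473.7 / 40698.7 ≈ 4196.2 mm ≈ 4.20 m.

4.20 m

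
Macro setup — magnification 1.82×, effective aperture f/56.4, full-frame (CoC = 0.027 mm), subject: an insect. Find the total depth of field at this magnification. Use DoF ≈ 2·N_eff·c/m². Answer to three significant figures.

At magnification m, DoF ≈ 2·N_eff·c/m² = 2 × 56.4 × 0.027 / 1.82² = 3.046 / 3.312 ≈ 0.919 mm.

0.919 mm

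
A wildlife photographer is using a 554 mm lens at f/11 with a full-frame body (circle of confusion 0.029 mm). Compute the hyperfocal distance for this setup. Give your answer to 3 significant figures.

Hyperfocal distance H = f²/(N·c) + f = 554²/(11 × 0.029) + 554 = 306916/0.319 + 554 ≈ 962673.1 mm ≈ 963 m.

963 m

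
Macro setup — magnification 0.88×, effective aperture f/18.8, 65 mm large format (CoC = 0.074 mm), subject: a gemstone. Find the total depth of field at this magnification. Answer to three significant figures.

At magnification m, DoF ≈ 2·N_eff·c/m² = 2 × 18.8 × 0.074 / 0.88² = 2.782 / 0.7744 ≈ 3.59 mm.

3.59 mm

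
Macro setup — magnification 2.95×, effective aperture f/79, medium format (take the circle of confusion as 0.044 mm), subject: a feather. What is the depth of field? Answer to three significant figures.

At magnification m, DoF ≈ 2·N_eff·c/m² = 2 × 79 × 0.044 / 2.95² = 6.952 / 8.703 ≈ 0.799 mm.

0.799 mm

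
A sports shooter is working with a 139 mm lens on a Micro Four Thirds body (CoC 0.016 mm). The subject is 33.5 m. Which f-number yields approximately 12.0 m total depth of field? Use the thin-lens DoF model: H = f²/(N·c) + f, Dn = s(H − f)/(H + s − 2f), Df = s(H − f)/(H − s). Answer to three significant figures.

f/6.29

Write h = H − f = f²/(N·c). The thin-lens limits are Dn = s·h/(h + (s−f)) and Df = s·h/(h − (s−f)), so DoF = Df − Dn = 2·s·(s−f)·h / (h² − (s−f)²).
That is a quadratic in h: DoF·h² − 2·s·(s−f)·h − DoF·(s−f)² = 0 ⇒ h = (s−f)·(s + √(s² + DoF²)) / DoF = 33361 × (33500 + √(33500² + 12000²)) / 12000 = 33361 × (33500 + 35584.4) / 12000 ≈ 192060 mm.
Then N = f²/(c·h) = 139² / (0.016 × 192060) = 19321 / 3073.0 ≈ 6.29.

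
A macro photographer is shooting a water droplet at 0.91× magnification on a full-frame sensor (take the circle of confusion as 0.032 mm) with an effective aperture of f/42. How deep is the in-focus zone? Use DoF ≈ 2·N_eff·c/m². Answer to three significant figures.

3.25 mm

At magnification m, DoF ≈ 2·N_eff·c/m² = 2 × 42 × 0.032 / 0.91² = 2.688 / 0.8281 ≈ 3.25 mm.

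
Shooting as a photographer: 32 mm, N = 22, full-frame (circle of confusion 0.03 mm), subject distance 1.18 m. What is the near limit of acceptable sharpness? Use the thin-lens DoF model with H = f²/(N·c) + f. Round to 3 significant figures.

Hyperfocal distance H = f²/(N·c) + f = 32²/(22 × 0.03) + 32 = 1024/0.66 + 32 ≈ 1583.5 mm ≈ 1.584 m.
Near limit Dn = s·(H − f)/(H + s − 2f) = 1180 × (1583.5 − 32) / (1583.5 + 1180 − 2 × 32) = 1180 × 1551.5 / 2699.5 ≈ 678.19 mm ≈ 0.678 m.

0.678 m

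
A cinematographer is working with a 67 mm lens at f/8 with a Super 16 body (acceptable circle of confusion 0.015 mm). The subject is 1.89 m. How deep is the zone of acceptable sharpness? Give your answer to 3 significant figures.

Hyperfocal distance H = f²/(N·c) + f = 67²/(8 × 0.015) + 67 = 4489/0.12 + 67 ≈ 37475.3 mm ≈ 37.48 m.
Near limit Dn = s·(H − f)/(H + s − 2f) = 1890 × (37475.3 − 67) / (37475.3 + 1890 − 2 × 67) = 1890 × 37408.3 / 39231.3 ≈ 1802.18 mm.
Far limit Df = s·(H − f)/(H − s) = 1890 × (37475.3 − 67) / (37475.3 − 1890) = 1890 × 37408.3 / 35585.3 ≈ 1986.82 mm.
Depth of field = Df − Dn = 1986.82 − 1802.18 ≈ 184.64 mm.

185 mm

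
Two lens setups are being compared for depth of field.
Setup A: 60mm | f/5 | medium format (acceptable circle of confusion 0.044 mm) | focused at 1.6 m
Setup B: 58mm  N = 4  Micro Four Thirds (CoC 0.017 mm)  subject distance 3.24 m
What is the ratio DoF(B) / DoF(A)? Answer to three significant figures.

1.38

Setup A: H = 60²/(5×0.044) + 60 ≈ 16423.6 mm; DoF = Df − Dn = 1766.22 − 1462.37 ≈ 303.85 mm.
Setup B: H = 58²/(4×0.017) + 58 ≈ 49528.6 mm; DoF = Df − Dn = 3462.73 − 3044.19 ≈ 418.54 mm.
Ratio = 418.54 / 303.85 ≈ 1.38.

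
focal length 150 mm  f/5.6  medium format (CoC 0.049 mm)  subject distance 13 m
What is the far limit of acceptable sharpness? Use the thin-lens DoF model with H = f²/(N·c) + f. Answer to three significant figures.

15.4 m

Hyperfocal distance H = f²/(N·c) + f = 150²/(5.6 × 0.049) + 150 = 22500/0.2744 + 150 ≈ 82147.1 mm ≈ 82.15 m.
Far limit Df = s·(H − f)/(H − s) = 13000 × (82147.1 − 150) / (82147.1 − 13000) = 13000 × 81997.1 / 69147.1 ≈ 15416 mm ≈ 15.4 m.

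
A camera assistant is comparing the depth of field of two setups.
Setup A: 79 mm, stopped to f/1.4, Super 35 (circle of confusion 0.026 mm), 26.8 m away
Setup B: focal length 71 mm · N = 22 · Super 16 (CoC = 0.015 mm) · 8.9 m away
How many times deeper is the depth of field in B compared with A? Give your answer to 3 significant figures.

Setup A: H = 79²/(1.4×0.026) + 79 ≈ 171535.0 mm; DoF = Df − Dn = 31747.8 − 23186.4 ≈ 8561.4 mm.
Setup B: H = 71²/(22×0.015) + 71 ≈ 15346.8 mm; DoF = Df − Dn = 21089 − 5640 ≈ 15449 mm.
Ratio = 15449 / 8561.4 ≈ 1.80.

1.80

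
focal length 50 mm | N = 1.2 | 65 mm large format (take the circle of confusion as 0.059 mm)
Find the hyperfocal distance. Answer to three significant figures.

Hyperfocal distance H = f²/(N·c) + f = 50²/(1.2 × 0.059) + 50 = 2500/0.0708 + 50 ≈ 35360.7 mm ≈ 35.4 m.

35.4 m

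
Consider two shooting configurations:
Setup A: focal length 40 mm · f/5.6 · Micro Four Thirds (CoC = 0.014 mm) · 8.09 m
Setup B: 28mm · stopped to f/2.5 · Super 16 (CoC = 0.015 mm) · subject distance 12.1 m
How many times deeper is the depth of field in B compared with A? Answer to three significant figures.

2.77

Setup A: H = 40²/(5.6×0.014) + 40 ≈ 20448.2 mm; DoF = Df − Dn = 13359.8 − 5801.6 ≈ 7558.2 mm.
Setup B: H = 28²/(2.5×0.015) + 28 ≈ 20934.7 mm; DoF = Df − Dn = 28634 − 7671 ≈ 20963 mm.
Ratio = 20963 / 7558.2 ≈ 2.77.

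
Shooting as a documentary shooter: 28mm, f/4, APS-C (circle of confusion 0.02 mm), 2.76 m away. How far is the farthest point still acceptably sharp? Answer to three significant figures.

Hyperfocal distance H = f²/(N·c) + f = 28²/(4 × 0.02) + 28 = 784/0.08 + 28 ≈ 9828.0 mm ≈ 9.828 m.
Far limit Df = s·(H − f)/(H − s) = 2760 × (9828.0 − 28) / (9828.0 − 2760) = 2760 × 9800.0 / 7068.0 ≈ 3826.8 mm ≈ 3.83 m.

3.83 m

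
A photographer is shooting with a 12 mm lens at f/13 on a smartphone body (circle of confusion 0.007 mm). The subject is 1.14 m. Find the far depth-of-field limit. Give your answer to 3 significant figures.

3.97 m

Hyperfocal distance H = f²/(N·c) + f = 12²/(13 × 0.007) + 12 = 144/0.091 + 12 ≈ 1594.4 mm ≈ 1.594 m.
Far limit Df = s·(H − f)/(H − s) = 1140 × (1594.4 − 12) / (1594.4 − 1140) = 1140 × 1582.4 / 454.4 ≈ 3969.8 mm ≈ 3.97 m.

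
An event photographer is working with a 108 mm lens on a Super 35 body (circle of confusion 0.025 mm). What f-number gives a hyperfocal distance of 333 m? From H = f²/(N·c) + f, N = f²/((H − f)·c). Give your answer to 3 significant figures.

Rearrange H = f²/(N·c) + f for N: N = f² / ((H − f)·c).
N = 108² / ((333000 − 108) × 0.025) = 11664 / 8322 ≈ 1.40.

f/1.40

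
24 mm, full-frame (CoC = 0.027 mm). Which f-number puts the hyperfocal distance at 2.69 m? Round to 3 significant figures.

Rearrange H = f²/(N·c) + f for N: N = f² / ((H − f)·c).
N = 24² / ((2690 − 24) × 0.027) = 576 / 71.98 ≈ 8.

f/8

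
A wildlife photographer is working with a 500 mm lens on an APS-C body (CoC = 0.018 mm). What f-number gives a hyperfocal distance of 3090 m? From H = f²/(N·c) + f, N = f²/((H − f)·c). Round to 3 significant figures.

Rearrange H = f²/(N·c) + f for N: N = f² / ((H − f)·c).
N = 500² / ((3090000 − 500) × 0.018) = 250000 / 55611 ≈ 4.50.

f/4.50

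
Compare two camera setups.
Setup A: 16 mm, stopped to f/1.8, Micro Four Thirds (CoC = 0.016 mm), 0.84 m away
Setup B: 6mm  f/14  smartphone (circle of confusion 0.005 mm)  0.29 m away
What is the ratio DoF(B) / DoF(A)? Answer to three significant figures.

2.93

Setup A: H = 16²/(1.8×0.016) + 16 ≈ 8904.9 mm; DoF = Df − Dn = 925.82 − 768.74 ≈ 157.08 mm.
Setup B: H = 6²/(14×0.005) + 6 ≈ 520.3 mm; DoF = Df − Dn = 647.64 − 186.83 ≈ 460.81 mm.
Ratio = 460.81 / 157.08 ≈ 2.93.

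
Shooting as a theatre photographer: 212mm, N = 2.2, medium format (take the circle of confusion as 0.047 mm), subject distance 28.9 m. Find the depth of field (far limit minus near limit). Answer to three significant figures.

3.83 m

Hyperfocal distance H = f²/(N·c) + f = 212²/(2.2 × 0.047) + 212 = 44944/0.1034 + 212 ≈ 434873.5 mm ≈ 434.9 m.
Near limit Dn = s·(H − f)/(H + s − 2f) = 28900 × (434873.5 − 212) / (434873.5 + 28900 − 2 × 212) = 28900 × 434661.5 / 463349.5 ≈ 27110.7 mm.
Far limit Df = s·(H − f)/(H − s) = 28900 × (434873.5 − 212) / (434873.5 − 28900) = 28900 × 434661.5 / 405973.5 ≈ 30942.2 mm.
Depth of field = Df − Dn = 30942.2 − 27110.7 ≈ 3831.5 mm ≈ 3.83 m.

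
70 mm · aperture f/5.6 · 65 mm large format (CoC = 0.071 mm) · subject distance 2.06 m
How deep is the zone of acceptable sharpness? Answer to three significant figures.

0.683 m

Hyperfocal distance H = f²/(N·c) + f = 70²/(5.6 × 0.071) + 70 = 4900/0.3976 + 70 ≈ 12393.9 mm ≈ 12.39 m.
Near limit Dn = s·(H − f)/(H + s − 2f) = 2060 × (12393.9 − 70) / (12393.9 + 2060 − 2 × 70) = 2060 × 12323.9 / 14313.9 ≈ 1773.61 mm.
Far limit Df = s·(H − f)/(H − s) = 2060 × (12393.9 − 70) / (12393.9 − 2060) = 2060 × 12323.9 / 10333.9 ≈ 2456.69 mm.
Depth of field = Df − Dn = 2456.69 − 1773.61 ≈ 683.08 mm ≈ 0.683 m.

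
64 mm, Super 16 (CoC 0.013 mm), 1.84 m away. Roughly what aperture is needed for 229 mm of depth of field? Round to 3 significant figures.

f/11

Write h = H − f = f²/(N·c). The thin-lens limits are Dn = s·h/(h + (s−f)) and Df = s·h/(h − (s−f)), so DoF = Df − Dn = 2·s·(s−f)·h / (h² − (s−f)²).
That is a quadratic in h: DoF·h² − 2·s·(s−f)·h − DoF·(s−f)² = 0 ⇒ h = (s−f)·(s + √(s² + DoF²)) / DoF = 1776 × (1840 + √(1840² + 229²)) / 229 = 1776 × (1840 + 1854.20) / 229 ≈ 28650 mm.
Then N = f²/(c·h) = 64² / (0.013 × 28650) = 4096 / 372.45 ≈ 11.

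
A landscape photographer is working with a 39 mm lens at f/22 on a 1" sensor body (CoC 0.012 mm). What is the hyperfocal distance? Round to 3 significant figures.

5.80 m

Hyperfocal distance H = f²/(N·c) + f = 39²/(22 × 0.012) + 39 = 1521/0.264 + 39 ≈ 5800.4 mm ≈ 5.80 m.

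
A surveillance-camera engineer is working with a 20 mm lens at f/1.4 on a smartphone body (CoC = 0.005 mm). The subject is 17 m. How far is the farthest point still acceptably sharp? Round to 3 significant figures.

Hyperfocal distance H = f²/(N·c) + f = 20²/(1.4 × 0.005) + 20 = 400/0.007 + 20 ≈ 57162.9 mm ≈ 57.16 m.
Far limit Df = s·(H − f)/(H − s) = 17000 × (57162.9 − 20) / (57162.9 − 17000) = 17000 × 57142.9 / 40162.9 ≈ 24187 mm ≈ 24.2 m.

24.2 m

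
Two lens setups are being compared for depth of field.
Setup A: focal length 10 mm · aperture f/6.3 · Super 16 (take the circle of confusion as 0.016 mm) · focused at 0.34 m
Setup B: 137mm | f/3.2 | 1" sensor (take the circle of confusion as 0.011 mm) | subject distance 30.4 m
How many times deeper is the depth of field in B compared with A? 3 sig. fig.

13.6

Setup A: H = 10²/(6.3×0.016) + 10 ≈ 1002.1 mm; DoF = Df − Dn = 509.47 − 255.13 ≈ 254.34 mm.
Setup B: H = 137²/(3.2×0.011) + 137 ≈ 533347.2 mm; DoF = Df − Dn = 32229.2 − 28767.3 ≈ 3461.9 mm.
Ratio = 3461.9 / 254.34 ≈ 13.6.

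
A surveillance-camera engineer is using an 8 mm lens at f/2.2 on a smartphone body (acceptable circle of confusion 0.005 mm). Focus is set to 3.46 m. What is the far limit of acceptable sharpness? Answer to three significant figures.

8.51 m

Hyperfocal distance H = f²/(N·c) + f = 8²/(2.2 × 0.005) + 8 = 64/0.011 + 8 ≈ 5826.2 mm ≈ 5.826 m.
Far limit Df = s·(H − f)/(H − s) = 3460 × (5826.2 − 8) / (5826.2 − 3460) = 3460 × 5818.2 / 2366.2 ≈ 8507.8 mm ≈ 8.51 m.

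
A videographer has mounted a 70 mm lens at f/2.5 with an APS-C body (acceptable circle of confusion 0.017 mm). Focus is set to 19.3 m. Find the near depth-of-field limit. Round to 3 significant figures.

Hyperfocal distance H = f²/(N·c) + f = 70²/(2.5 × 0.017) + 70 = 4900/0.0425 + 70 ≈ 115364.1 mm ≈ 115.4 m.
Near limit Dn = s·(H − f)/(H + s − 2f) = 19300 × (115364.1 − 70) / (115364.1 + 19300 − 2 × 70) = 19300 × 115294.1 / 134524.1 ≈ 16541 mm ≈ 16.5 m.

16.5 m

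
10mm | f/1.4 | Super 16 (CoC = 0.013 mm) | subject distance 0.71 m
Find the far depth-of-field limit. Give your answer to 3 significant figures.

Hyperfocal distance H = f²/(N·c) + f = 10²/(1.4 × 0.013) + 10 = 100/0.0182 + 10 ≈ 5504.5 mm ≈ 5.505 m.
Far limit Df = s·(H − f)/(H − s) = 710 × (5504.5 − 10) / (5504.5 − 710) = 710 × 5494.5 / 4794.5 ≈ 813.66 mm ≈ 0.814 m.

0.814 m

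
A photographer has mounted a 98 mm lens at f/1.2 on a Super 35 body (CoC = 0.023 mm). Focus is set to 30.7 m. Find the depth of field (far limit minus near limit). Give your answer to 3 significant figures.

Hyperfocal distance H = f²/(N·c) + f = 98²/(1.2 × 0.023) + 98 = 9604/0.0276 + 98 ≈ 348069.0 mm ≈ 348.1 m.
Near limit Dn = s·(H − f)/(H + s − 2f) = 30700 × (348069.0 − 98) / (348069.0 + 30700 − 2 × 98) = 30700 × 347971.0 / 378573.0 ≈ 28218.4 mm.
Far limit Df = s·(H − f)/(H − s) = 30700 × (348069.0 − 98) / (348069.0 − 30700) = 30700 × 347971.0 / 317369.0 ≈ 33660.2 mm.
Depth of field = Df − Dn = 33660.2 − 28218.4 ≈ 5441.8 mm ≈ 5.44 m.

5.44 m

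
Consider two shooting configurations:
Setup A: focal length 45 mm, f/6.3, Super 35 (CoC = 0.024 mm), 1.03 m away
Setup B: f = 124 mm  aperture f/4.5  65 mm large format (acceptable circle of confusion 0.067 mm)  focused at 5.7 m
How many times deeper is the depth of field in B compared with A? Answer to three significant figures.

Setup A: H = 45²/(6.3×0.024) + 45 ≈ 13437.9 mm; DoF = Df − Dn = 1111.77 − 959.44 ≈ 152.33 mm.
Setup B: H = 124²/(4.5×0.067) + 124 ≈ 51122.3 mm; DoF = Df − Dn = 6399.7 − 5138.2 ≈ 1261.5 mm.
Ratio = 1261.5 / 152.33 ≈ 8.28.

8.28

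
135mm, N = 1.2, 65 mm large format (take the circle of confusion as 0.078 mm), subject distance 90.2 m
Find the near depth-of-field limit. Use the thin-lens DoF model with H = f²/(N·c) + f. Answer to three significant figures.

61.7 m

Hyperfocal distance H = f²/(N·c) + f = 135²/(1.2 × 0.078) + 135 = 18225/0.0936 + 135 ≈ 194846.5 mm ≈ 194.8 m.
Near limit Dn = s·(H − f)/(H + s − 2f) = 90200 × (194846.5 − 135) / (194846.5 + 90200 − 2 × 135) = 90200 × 194711.5 / 284776.5 ≈ 61673 mm ≈ 61.7 m.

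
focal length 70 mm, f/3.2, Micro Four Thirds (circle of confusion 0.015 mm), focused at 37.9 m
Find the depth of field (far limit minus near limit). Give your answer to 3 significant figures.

32.6 m

Hyperfocal distance H = f²/(N·c) + f = 70²/(3.2 × 0.015) + 70 = 4900/0.048 + 70 ≈ 102153.3 mm ≈ 102.2 m.
Near limit Dn = s·(H − f)/(H + s − 2f) = 37900 × (102153.3 − 70) / (102153.3 + 37900 − 2 × 70) = 37900 × 102083.3 / 139913.3 ≈ 27653 mm.
Far limit Df = s·(H − f)/(H − s) = 37900 × (102153.3 − 70) / (102153.3 − 37900) = 37900 × 102083.3 / 64253.3 ≈ 60214 mm.
Depth of field = Df − Dn = 60214 − 27653 ≈ 32561 mm ≈ 32.6 m.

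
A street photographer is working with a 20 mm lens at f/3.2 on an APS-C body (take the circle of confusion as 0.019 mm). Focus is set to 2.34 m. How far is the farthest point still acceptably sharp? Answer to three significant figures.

3.61 m

Hyperfocal distance H = f²/(N·c) + f = 20²/(3.2 × 0.019) + 20 = 400/0.0608 + 20 ≈ 6598.9 mm ≈ 6.599 m.
Far limit Df = s·(H − f)/(H − s) = 2340 × (6598.9 − 20) / (6598.9 − 2340) = 2340 × 6578.9 / 4258.9 ≈ 3614.7 mm ≈ 3.61 m.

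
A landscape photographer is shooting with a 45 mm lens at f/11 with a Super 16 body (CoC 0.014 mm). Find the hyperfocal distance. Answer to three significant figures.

13.2 m

Hyperfocal distance H = f²/(N·c) + f = 45²/(11 × 0.014) + 45 = 2025/0.154 + 45 ≈ 13194.4 mm ≈ 13.2 m.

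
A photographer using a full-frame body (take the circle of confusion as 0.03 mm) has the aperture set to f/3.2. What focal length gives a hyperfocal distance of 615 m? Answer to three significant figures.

From H = f²/(N·c) + f, with f ≪ H: f ≈ √(H·N·c) = √(615000 × 3.2 × 0.03) = √59040 ≈ 243.0 mm.
The +f correction barely moves this — solving exactly, f² + N·c·f − N·c·H = 0 ⇒ f = (−N·c + √((N·c)² + 4·N·c·H))/2 = (−0.096 + √236160)/2 ≈ 242.93 mm, so f ≈ 243 mm.

243 mm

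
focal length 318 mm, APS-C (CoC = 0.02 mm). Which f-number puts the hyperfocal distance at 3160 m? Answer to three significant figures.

Rearrange H = f²/(N·c) + f for N: N = f² / ((H − f)·c).
N = 318² / ((3160000 − 318) × 0.02) = 101124 / 63194 ≈ 1.60.

f/1.60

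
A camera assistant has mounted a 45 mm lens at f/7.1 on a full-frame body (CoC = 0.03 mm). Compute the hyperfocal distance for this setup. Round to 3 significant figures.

Hyperfocal distance H = f²/(N·c) + f = 45²/(7.1 × 0.03) + 45 = 2025/0.213 + 45 ≈ 9552.0 mm ≈ 9.55 m.

9.55 m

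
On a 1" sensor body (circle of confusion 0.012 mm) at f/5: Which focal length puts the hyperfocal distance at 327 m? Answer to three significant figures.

140 mm

From H = f²/(N·c) + f, with f ≪ H: f ≈ √(H·N·c) = √(327000 × 5 × 0.012) = √19620 ≈ 140.1 mm.
The +f correction barely moves this — solving exactly, f² + N·c·f − N·c·H = 0 ⇒ f = (−N·c + √((N·c)² + 4·N·c·H))/2 = (−0.06 + √78480)/2 ≈ 140.04 mm, so f ≈ 140 mm.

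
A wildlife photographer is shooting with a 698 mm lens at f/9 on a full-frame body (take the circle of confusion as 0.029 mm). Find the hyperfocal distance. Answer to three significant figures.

Hyperfocal distance H = f²/(N·c) + f = 698²/(9 × 0.029) + 698 = 487204/0.261 + 698 ≈ 1867380.0 mm ≈ 1870 m.

1870 m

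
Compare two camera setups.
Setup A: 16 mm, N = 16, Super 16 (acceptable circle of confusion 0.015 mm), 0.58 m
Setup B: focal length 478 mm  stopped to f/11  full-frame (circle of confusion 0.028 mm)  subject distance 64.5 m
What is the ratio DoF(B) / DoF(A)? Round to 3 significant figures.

13.2

Setup A: H = 16²/(16×0.015) + 16 ≈ 1082.7 mm; DoF = Df − Dn = 1230.77 − 379.39 ≈ 851.38 mm.
Setup B: H = 478²/(11×0.028) + 478 ≈ 742309.2 mm; DoF = Df − Dn = 70592 − 59376 ≈ 11216 mm.
Ratio = 11216 / 851.38 ≈ 13.2.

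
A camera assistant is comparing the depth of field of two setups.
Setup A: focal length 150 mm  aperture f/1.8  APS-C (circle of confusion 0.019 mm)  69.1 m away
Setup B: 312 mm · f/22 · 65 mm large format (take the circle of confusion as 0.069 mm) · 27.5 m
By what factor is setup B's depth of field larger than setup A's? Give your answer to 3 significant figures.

Setup A: H = 150²/(1.8×0.019) + 150 ≈ 658044.7 mm; DoF = Df − Dn = 77190 − 62545 ≈ 14645 mm.
Setup B: H = 312²/(22×0.069) + 312 ≈ 64438.5 mm; DoF = Df − Dn = 47741 − 19312 ≈ 28429 mm.
Ratio = 28429 / 14645 ≈ 1.94.

1.94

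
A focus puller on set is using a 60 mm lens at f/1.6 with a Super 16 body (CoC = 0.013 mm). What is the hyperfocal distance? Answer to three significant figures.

173 m

Hyperfocal distance H = f²/(N·c) + f = 60²/(1.6 × 0.013) + 60 = 3600/0.0208 + 60 ≈ 173136.9 mm ≈ 173 m.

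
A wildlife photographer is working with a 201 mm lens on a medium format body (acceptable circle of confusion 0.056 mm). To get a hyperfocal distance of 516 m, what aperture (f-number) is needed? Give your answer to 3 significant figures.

Rearrange H = f²/(N·c) + f for N: N = f² / ((H − f)·c).
N = 201² / ((516000 − 201) × 0.056) = 40401 / 28885 ≈ 1.40.

f/1.40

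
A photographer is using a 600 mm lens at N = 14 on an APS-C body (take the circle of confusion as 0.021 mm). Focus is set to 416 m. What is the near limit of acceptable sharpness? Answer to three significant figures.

311 m

Hyperfocal distance H = f²/(N·c) + f = 600²/(14 × 0.021) + 600 = 360000/0.294 + 600 ≈ 1225089.8 mm ≈ 1225 m.
Near limit Dn = s·(H − f)/(H + s − 2f) = 416000 × (1225089.8 − 600) / (1225089.8 + 416000 − 2 × 600) = 416000 × 1224489.8 / 1639889.8 ≈ 310623 mm ≈ 311 m.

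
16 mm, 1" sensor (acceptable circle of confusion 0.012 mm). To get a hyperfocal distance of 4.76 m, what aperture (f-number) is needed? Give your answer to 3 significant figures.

Rearrange H = f²/(N·c) + f for N: N = f² / ((H − f)·c).
N = 16² / ((4760 − 16) × 0.012) = 256 / 56.93 ≈ 4.50.

f/4.50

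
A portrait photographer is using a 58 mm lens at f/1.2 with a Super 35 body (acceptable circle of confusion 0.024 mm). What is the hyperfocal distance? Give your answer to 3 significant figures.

Hyperfocal distance H = f²/(N·c) + f = 58²/(1.2 × 0.024) + 58 = 3364/0.0288 + 58 ≈ 116863.6 mm ≈ 117 m.

117 m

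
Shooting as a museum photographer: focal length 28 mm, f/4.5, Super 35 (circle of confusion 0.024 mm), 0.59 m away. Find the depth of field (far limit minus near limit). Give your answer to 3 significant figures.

Hyperfocal distance H = f²/(N·c) + f = 28²/(4.5 × 0.024) + 28 = 784/0.108 + 28 ≈ 7287.3 mm ≈ 7.287 m.
Near limit Dn = s·(H − f)/(H + s − 2f) = 590 × (7287.3 − 28) / (7287.3 + 590 − 2 × 28) = 590 × 7259.3 / 7821.3 ≈ 547.605 mm.
Far limit Df = s·(H − f)/(H − s) = 590 × (7287.3 − 28) / (7287.3 − 590) = 590 × 7259.3 / 6697.3 ≈ 639.510 mm.
Depth of field = Df − Dn = 639.510 − 547.605 ≈ 91.905 mm.

91.9 mm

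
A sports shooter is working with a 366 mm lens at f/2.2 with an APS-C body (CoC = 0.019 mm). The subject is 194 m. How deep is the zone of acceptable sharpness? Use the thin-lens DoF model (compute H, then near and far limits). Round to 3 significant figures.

23.5 m

Hyperfocal distance H = f²/(N·c) + f = 366²/(2.2 × 0.019) + 366 = 133956/0.0418 + 366 ≈ 3205055.0 mm ≈ 3205 m.
Near limit Dn = s·(H − f)/(H + s − 2f) = 194000 × (3205055.0 − 366) / (3205055.0 + 194000 − 2 × 366) = 194000 × 3204689.0 / 3398323.0 ≈ 182946 mm.
Far limit Df = s·(H − f)/(H − s) = 194000 × (3205055.0 − 366) / (3205055.0 − 194000) = 194000 × 3204689.0 / 3011055.0 ≈ 206476 mm.
Depth of field = Df − Dn = 206476 − 182946 ≈ 23530 mm ≈ 23.5 m.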